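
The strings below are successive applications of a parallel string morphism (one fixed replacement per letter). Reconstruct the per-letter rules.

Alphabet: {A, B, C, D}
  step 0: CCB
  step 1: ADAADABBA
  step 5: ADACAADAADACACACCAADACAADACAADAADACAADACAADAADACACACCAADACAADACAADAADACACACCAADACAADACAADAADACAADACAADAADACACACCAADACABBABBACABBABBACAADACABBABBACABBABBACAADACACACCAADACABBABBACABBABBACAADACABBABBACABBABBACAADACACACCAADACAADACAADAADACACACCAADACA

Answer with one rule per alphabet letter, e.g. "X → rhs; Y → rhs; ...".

A->CA, B->BBA, C->ADA, D->C

  step 0 ⇒ step 1: CCB ⇒ ADA·ADA·BBA
    B ↦ BBA
    C ↦ ADA
    A ↦ CA  (constrained at step 1)
    D ↦ C  (constrained at step 1)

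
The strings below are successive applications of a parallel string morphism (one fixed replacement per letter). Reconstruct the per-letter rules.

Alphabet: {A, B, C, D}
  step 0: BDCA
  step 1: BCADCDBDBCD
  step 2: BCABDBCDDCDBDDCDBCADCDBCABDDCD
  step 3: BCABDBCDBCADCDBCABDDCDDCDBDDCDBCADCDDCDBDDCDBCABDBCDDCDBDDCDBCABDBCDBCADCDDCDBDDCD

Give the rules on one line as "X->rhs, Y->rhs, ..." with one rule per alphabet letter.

A->BCD, B->BCA, C->BD, D->DCD

  step 2 ⇒ step 3: BCABDBCDDCDBDDCDBCADCDBCABDDCD ⇒ BCA·BD·BCD·BCA·DCD·BCA·BD·DCD·DCD·BD·DCD·BCA·DCD·DCD·BD·DCD·BCA·BD·BCD·DCD·BD·DCD·BCA·BD·BCD·BCA·DCD·DCD·BD·DCD
    A ↦ BCD
    B ↦ BCA
    C ↦ BD
    D ↦ DCD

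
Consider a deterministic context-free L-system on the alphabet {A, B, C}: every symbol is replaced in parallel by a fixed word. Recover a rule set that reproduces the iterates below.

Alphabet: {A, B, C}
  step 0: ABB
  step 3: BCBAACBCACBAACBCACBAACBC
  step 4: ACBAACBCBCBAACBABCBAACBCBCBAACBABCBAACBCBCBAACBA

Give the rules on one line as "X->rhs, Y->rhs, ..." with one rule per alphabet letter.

  step 3 ⇒ step 4: BCBAACBCACBAACBCACBAACBC ⇒ AC·BA·AC·BC·BC·BA·AC·BA·BC·BA·AC·BC·BC·BA·AC·BA·BC·BA·AC·BC·BC·BA·AC·BA
    A ↦ BC
    B ↦ AC
    C ↦ BA

A->BC, B->AC, C->BA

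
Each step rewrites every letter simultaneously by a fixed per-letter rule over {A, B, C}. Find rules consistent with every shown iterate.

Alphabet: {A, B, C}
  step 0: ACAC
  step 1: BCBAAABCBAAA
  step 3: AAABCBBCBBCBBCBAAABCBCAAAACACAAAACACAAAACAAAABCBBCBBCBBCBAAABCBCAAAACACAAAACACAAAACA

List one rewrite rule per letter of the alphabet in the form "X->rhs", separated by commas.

A->BCB, B->CA, C->AAA

  step 0 ⇒ step 1: ACAC ⇒ BCB·AAA·BCB·AAA
    A ↦ BCB
    C ↦ AAA
    B ↦ CA  (constrained at step 1)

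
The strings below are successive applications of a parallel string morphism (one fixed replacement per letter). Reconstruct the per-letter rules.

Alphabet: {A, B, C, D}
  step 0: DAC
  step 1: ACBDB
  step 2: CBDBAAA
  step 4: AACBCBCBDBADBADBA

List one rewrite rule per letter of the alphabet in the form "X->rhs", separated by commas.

A->CB, B->A, C->DB, D->A

  step 1 ⇒ step 2: ACBDB ⇒ CB·DB·A·A·A
    A ↦ CB
    B ↦ A
    C ↦ DB
    D ↦ A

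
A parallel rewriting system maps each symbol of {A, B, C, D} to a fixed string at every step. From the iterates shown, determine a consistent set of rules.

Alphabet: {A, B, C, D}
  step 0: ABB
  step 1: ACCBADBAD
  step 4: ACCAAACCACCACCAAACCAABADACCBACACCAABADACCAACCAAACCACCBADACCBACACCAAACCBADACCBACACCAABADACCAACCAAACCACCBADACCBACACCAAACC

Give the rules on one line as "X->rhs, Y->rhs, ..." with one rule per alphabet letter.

  step 0 ⇒ step 1: ABB ⇒ ACC·BAD·BAD
    A ↦ ACC
    B ↦ BAD
    C ↦ A  (constrained at step 1)
    D ↦ BAC  (constrained at step 1)

A->ACC, B->BAD, C->A, D->BAC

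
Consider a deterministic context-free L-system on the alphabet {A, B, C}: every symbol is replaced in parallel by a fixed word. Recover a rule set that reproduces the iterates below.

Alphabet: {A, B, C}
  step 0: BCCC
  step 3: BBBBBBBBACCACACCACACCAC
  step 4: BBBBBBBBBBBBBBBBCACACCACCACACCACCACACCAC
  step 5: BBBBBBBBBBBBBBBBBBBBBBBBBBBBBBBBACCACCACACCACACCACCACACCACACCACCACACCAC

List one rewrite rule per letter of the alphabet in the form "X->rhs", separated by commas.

A->C, B->BB, C->AC

  step 4 ⇒ step 5: BBBBBBBBBBBBBBBBCACACCACCACACCACCACACCAC ⇒ BB·BB·BB·BB·BB·BB·BB·BB·BB·BB·BB·BB·BB·BB·BB·BB·AC·C·AC·C·AC·AC·C·AC·AC·C·AC·C·AC·AC·C·AC·AC·C·AC·C·AC·AC·C·AC
    A ↦ C
    B ↦ BB
    C ↦ AC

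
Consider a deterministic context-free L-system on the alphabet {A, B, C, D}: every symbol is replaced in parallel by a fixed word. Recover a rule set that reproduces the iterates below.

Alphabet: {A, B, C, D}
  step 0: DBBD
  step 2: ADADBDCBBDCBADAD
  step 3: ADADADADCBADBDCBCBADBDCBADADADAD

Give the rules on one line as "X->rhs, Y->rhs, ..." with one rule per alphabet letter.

  step 2 ⇒ step 3: ADADBDCBBDCBADAD ⇒ AD·AD·AD·AD·CB·AD·BD·CB·CB·AD·BD·CB·AD·AD·AD·AD
    A ↦ AD
    B ↦ CB
    C ↦ BD
    D ↦ AD

A->AD, B->CB, C->BD, D->AD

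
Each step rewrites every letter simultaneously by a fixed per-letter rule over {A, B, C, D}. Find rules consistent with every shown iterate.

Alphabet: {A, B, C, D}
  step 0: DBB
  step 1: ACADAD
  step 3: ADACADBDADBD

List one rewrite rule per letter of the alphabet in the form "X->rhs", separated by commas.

  step 0 ⇒ step 1: DBB ⇒ AC·AD·AD
    B ↦ AD
    D ↦ AC
    A ↦ B  (constrained at step 1)
    C ↦ D  (constrained at step 1)

A->B, B->AD, C->D, D->AC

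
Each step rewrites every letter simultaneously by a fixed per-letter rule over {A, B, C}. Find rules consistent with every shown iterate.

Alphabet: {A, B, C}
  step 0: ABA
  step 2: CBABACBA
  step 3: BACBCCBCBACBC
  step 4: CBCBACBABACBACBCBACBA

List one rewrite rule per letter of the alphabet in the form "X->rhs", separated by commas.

A->BC, B->C, C->BA

  step 3 ⇒ step 4: BACBCCBCBACBC ⇒ C·BC·BA·C·BA·BA·C·BA·C·BC·BA·C·BA
    A ↦ BC
    B ↦ C
    C ↦ BA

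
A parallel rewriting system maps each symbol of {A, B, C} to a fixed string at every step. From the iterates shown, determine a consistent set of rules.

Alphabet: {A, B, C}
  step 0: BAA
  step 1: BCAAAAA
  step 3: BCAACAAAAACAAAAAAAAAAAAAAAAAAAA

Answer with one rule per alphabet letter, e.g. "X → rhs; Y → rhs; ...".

A->AA, B->BCA, C->AC

  step 0 ⇒ step 1: BAA ⇒ BCA·AA·AA
    A ↦ AA
    B ↦ BCA
    C ↦ AC  (constrained at step 1)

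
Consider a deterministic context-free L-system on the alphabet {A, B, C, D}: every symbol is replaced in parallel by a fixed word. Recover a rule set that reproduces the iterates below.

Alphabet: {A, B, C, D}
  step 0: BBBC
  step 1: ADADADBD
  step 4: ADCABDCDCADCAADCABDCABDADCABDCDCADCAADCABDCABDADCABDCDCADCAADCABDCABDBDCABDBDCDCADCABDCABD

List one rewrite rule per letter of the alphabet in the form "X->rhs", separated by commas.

  step 0 ⇒ step 1: BBBC ⇒ AD·AD·AD·BD
    B ↦ AD
    C ↦ BD
    A ↦ CDC  (constrained at step 1)
    D ↦ CA  (constrained at step 1)

A->CDC, B->AD, C->BD, D->CA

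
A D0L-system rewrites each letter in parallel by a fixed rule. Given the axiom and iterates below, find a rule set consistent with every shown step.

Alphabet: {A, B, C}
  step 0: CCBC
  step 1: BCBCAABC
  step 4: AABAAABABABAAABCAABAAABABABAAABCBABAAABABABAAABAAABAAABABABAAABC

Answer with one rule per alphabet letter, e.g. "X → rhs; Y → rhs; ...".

A->BA, B->AA, C->BC

  step 0 ⇒ step 1: CCBC ⇒ BC·BC·AA·BC
    B ↦ AA
    C ↦ BC
    A ↦ BA  (constrained at step 1)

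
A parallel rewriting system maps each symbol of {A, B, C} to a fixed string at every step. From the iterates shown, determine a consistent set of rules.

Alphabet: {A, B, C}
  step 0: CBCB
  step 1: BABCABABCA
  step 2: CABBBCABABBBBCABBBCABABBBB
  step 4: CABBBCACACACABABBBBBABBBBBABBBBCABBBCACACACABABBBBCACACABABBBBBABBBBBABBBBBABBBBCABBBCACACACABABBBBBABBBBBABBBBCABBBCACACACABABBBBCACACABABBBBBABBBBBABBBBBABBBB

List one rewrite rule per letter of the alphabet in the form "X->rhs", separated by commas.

  step 1 ⇒ step 2: BABCABABCA ⇒ CA·BBB·CA·BAB·BBB·CA·BBB·CA·BAB·BBB
    A ↦ BBB
    B ↦ CA
    C ↦ BAB

A->BBB, B->CA, C->BAB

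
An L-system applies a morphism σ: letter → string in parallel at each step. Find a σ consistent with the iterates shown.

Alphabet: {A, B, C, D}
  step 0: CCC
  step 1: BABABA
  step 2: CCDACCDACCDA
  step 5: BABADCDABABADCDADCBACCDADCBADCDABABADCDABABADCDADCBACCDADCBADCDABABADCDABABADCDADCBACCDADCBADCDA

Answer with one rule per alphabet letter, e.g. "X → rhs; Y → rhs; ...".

  step 1 ⇒ step 2: BABABA ⇒ CC·DA·CC·DA·CC·DA
    A ↦ DA
    B ↦ CC
  step 0 ⇒ step 1: CCC ⇒ BA·BA·BA
    C ↦ BA
    D ↦ DC  (constrained at step 2)

A->DA, B->CC, C->BA, D->DC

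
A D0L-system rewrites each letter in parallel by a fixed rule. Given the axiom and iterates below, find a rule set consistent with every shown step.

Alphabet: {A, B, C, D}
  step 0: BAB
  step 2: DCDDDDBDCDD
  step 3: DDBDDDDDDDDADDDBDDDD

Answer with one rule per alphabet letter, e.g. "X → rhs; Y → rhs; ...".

A->DC, B->AD, C->B, D->DD

  step 2 ⇒ step 3: DCDDDDBDCDD ⇒ DD·B·DD·DD·DD·DD·AD·DD·B·DD·DD
    B ↦ AD
    C ↦ B
    D ↦ DD
    A ↦ DC  (constrained at step 0)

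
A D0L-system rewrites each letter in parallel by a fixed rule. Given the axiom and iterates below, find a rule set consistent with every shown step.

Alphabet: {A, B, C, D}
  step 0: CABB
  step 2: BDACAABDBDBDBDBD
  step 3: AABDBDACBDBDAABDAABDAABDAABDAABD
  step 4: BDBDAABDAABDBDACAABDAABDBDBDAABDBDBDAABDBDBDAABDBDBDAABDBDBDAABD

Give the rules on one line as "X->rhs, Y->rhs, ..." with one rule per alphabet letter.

A->BD, B->AA, C->AC, D->BD

  step 3 ⇒ step 4: AABDBDACBDBDAABDAABDAABDAABDAABD ⇒ BD·BD·AA·BD·AA·BD·BD·AC·AA·BD·AA·BD·BD·BD·AA·BD·BD·BD·AA·BD·BD·BD·AA·BD·BD·BD·AA·BD·BD·BD·AA·BD
    A ↦ BD
    B ↦ AA
    C ↦ AC
    D ↦ BD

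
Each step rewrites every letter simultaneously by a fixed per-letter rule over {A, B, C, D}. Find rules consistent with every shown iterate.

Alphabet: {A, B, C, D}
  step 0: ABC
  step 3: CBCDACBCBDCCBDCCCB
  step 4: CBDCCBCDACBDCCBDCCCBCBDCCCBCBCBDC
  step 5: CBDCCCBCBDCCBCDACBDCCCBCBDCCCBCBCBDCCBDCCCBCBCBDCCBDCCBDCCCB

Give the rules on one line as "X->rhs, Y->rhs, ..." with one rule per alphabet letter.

A->DA, B->DC, C->CB, D->C

  step 4 ⇒ step 5: CBDCCBCDACBDCCBDCCCBCBDCCCBCBCBDC ⇒ CB·DC·C·CB·CB·DC·CB·C·DA·CB·DC·C·CB·CB·DC·C·CB·CB·CB·DC·CB·DC·C·CB·CB·CB·DC·CB·DC·CB·DC·C·CB
    A ↦ DA
    B ↦ DC
    C ↦ CB
    D ↦ C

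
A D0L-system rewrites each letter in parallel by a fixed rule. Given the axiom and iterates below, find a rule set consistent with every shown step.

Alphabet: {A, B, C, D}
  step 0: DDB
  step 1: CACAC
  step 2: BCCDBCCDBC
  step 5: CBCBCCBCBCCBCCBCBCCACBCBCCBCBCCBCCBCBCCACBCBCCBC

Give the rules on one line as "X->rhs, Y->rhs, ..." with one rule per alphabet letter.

A->CD, B->C, C->BC, D->CA

  step 1 ⇒ step 2: CACAC ⇒ BC·CD·BC·CD·BC
    A ↦ CD
    C ↦ BC
  step 0 ⇒ step 1: DDB ⇒ CA·CA·C
    B ↦ C
  step 0 ⇒ step 1: DDB ⇒ CA·CA·C
    D ↦ CA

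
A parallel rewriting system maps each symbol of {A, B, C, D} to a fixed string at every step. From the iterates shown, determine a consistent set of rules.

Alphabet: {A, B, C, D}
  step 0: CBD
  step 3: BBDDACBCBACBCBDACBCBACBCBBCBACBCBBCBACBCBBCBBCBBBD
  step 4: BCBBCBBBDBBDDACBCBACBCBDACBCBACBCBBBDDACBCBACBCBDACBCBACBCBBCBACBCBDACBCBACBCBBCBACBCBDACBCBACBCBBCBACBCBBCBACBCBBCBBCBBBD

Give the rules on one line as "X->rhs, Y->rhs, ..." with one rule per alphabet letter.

A->D, B->BCB, C->AC, D->BBD

  step 3 ⇒ step 4: BBDDACBCBACBCBDACBCBACBCBBCBACBCBBCBACBCBBCBBCBBBD ⇒ BCB·BCB·BBD·BBD·D·AC·BCB·AC·BCB·D·AC·BCB·AC·BCB·BBD·D·AC·BCB·AC·BCB·D·AC·BCB·AC·BCB·BCB·AC·BCB·D·AC·BCB·AC·BCB·BCB·AC·BCB·D·AC·BCB·AC·BCB·BCB·AC·BCB·BCB·AC·BCB·BCB·BCB·BBD
    A ↦ D
    B ↦ BCB
    C ↦ AC
    D ↦ BBD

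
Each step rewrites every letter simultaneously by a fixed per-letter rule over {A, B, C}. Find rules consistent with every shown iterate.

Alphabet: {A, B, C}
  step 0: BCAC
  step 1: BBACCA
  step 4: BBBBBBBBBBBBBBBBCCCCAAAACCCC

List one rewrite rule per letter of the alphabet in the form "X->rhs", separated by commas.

  step 0 ⇒ step 1: BCAC ⇒ BB·A·CC·A
    A ↦ CC
    B ↦ BB
    C ↦ A

A->CC, B->BB, C->A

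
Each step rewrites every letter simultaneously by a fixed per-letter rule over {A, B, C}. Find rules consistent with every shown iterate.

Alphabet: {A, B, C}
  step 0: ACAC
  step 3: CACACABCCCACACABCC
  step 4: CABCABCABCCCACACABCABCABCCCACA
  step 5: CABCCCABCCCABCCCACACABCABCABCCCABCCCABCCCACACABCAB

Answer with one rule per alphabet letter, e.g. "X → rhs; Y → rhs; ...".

  step 4 ⇒ step 5: CABCABCABCCCACACABCABCABCCCACA ⇒ CA·B·CC·CA·B·CC·CA·B·CC·CA·CA·CA·B·CA·B·CA·B·CC·CA·B·CC·CA·B·CC·CA·CA·CA·B·CA·B
    A ↦ B
    B ↦ CC
    C ↦ CA

A->B, B->CC, C->CA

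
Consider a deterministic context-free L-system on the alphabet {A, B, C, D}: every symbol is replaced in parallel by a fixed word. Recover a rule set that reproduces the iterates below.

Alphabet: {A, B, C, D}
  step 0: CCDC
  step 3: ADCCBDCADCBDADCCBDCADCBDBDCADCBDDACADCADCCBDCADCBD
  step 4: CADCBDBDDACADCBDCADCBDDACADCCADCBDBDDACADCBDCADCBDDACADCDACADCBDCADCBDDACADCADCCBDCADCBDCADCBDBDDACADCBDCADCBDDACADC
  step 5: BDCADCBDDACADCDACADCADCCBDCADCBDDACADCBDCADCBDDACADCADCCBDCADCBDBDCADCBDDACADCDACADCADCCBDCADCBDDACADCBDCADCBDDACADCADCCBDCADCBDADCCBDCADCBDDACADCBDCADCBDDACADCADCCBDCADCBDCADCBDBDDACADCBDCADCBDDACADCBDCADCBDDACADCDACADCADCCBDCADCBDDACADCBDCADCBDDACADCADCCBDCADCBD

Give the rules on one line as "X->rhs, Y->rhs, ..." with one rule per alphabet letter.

A->C, B->DAC, C->BD, D->ADC

  step 4 ⇒ step 5: CADCBDBDDACADCBDCADCBDDACADCCADCBDBDDACADCBDCADCBDDACADCDACADCBDCADCBDDACADCADCCBDCADCBDCADCBDBDDACADCBDCADCBDDACADC ⇒ BD·C·ADC·BD·DAC·ADC·DAC·ADC·ADC·C·BD·C·ADC·BD·DAC·ADC·BD·C·ADC·BD·DAC·ADC·ADC·C·BD·C·ADC·BD·BD·C·ADC·BD·DAC·ADC·DAC·ADC·ADC·C·BD·C·ADC·BD·DAC·ADC·BD·C·ADC·BD·DAC·ADC·ADC·C·BD·C·ADC·BD·ADC·C·BD·C·ADC·BD·DAC·ADC·BD·C·ADC·BD·DAC·ADC·ADC·C·BD·C·ADC·BD·C·ADC·BD·BD·DAC·ADC·BD·C·ADC·BD·DAC·ADC·BD·C·ADC·BD·DAC·ADC·DAC·ADC·ADC·C·BD·C·ADC·BD·DAC·ADC·BD·C·ADC·BD·DAC·ADC·ADC·C·BD·C·ADC·BD
    A ↦ C
    B ↦ DAC
    C ↦ BD
    D ↦ ADC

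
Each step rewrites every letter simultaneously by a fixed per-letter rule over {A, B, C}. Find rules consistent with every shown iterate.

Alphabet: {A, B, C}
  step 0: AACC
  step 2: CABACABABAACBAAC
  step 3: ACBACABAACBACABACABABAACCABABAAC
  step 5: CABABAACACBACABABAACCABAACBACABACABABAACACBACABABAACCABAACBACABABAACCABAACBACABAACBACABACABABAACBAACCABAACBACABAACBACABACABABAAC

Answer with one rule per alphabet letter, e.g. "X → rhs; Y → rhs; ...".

  step 2 ⇒ step 3: CABACABABAACBAAC ⇒ AC·BA·CA·BA·AC·BA·CA·BA·CA·BA·BA·AC·CA·BA·BA·AC
    A ↦ BA
    B ↦ CA
    C ↦ AC

A->BA, B->CA, C->AC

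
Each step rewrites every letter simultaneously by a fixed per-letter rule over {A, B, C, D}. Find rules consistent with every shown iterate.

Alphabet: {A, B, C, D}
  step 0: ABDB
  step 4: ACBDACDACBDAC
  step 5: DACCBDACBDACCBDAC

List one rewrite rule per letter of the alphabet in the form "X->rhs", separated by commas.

A->D, B->C, C->AC, D->B

  step 4 ⇒ step 5: ACBDACDACBDAC ⇒ D·AC·C·B·D·AC·B·D·AC·C·B·D·AC
    A ↦ D
    B ↦ C
    C ↦ AC
    D ↦ B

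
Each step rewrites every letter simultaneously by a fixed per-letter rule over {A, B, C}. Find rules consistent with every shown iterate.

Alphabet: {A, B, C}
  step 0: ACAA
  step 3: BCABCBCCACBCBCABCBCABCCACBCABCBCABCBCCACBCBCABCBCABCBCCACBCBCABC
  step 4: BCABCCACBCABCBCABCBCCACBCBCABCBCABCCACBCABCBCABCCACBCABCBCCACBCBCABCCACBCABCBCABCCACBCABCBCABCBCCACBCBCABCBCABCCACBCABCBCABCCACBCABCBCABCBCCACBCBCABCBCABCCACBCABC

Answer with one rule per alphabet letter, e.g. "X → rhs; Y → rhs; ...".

  step 3 ⇒ step 4: BCABCBCCACBCBCABCBCABCCACBCABCBCABCBCCACBCBCABCBCABCBCCACBCBCABC ⇒ BCA·BC·CAC·BCA·BC·BCA·BC·BC·CAC·BC·BCA·BC·BCA·BC·CAC·BCA·BC·BCA·BC·CAC·BCA·BC·BC·CAC·BC·BCA·BC·CAC·BCA·BC·BCA·BC·CAC·BCA·BC·BCA·BC·BC·CAC·BC·BCA·BC·BCA·BC·CAC·BCA·BC·BCA·BC·CAC·BCA·BC·BCA·BC·BC·CAC·BC·BCA·BC·BCA·BC·CAC·BCA·BC
    A ↦ CAC
    B ↦ BCA
    C ↦ BC

A->CAC, B->BCA, C->BC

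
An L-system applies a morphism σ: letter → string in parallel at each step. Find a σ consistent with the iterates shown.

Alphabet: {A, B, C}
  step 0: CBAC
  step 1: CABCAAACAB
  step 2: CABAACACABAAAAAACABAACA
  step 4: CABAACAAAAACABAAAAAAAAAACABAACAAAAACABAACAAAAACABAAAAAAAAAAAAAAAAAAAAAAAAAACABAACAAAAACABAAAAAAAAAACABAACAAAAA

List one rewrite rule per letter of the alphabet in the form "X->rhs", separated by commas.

  step 1 ⇒ step 2: CABCAAACAB ⇒ CAB·AA·CA·CAB·AA·AA·AA·CAB·AA·CA
    A ↦ AA
    B ↦ CA
    C ↦ CAB

A->AA, B->CA, C->CAB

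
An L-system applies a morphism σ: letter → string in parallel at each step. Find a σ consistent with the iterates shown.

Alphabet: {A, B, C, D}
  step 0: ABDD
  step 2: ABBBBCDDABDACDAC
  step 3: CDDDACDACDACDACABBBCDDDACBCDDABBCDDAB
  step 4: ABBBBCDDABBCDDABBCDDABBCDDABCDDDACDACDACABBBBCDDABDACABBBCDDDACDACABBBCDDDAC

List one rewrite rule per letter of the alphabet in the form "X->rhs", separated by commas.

A->CDD, B->DAC, C->AB, D->B

  step 3 ⇒ step 4: CDDDACDACDACDACABBBCDDDACBCDDABBCDDAB ⇒ AB·B·B·B·CDD·AB·B·CDD·AB·B·CDD·AB·B·CDD·AB·CDD·DAC·DAC·DAC·AB·B·B·B·CDD·AB·DAC·AB·B·B·CDD·DAC·DAC·AB·B·B·CDD·DAC
    A ↦ CDD
    B ↦ DAC
    C ↦ AB
    D ↦ B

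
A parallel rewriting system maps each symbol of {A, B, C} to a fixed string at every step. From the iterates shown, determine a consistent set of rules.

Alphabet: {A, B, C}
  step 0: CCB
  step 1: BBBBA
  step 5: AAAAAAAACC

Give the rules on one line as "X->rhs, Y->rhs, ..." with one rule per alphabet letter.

  step 0 ⇒ step 1: CCB ⇒ BB·BB·A
    B ↦ A
    C ↦ BB
    A ↦ C  (constrained at step 1)

A->C, B->A, C->BB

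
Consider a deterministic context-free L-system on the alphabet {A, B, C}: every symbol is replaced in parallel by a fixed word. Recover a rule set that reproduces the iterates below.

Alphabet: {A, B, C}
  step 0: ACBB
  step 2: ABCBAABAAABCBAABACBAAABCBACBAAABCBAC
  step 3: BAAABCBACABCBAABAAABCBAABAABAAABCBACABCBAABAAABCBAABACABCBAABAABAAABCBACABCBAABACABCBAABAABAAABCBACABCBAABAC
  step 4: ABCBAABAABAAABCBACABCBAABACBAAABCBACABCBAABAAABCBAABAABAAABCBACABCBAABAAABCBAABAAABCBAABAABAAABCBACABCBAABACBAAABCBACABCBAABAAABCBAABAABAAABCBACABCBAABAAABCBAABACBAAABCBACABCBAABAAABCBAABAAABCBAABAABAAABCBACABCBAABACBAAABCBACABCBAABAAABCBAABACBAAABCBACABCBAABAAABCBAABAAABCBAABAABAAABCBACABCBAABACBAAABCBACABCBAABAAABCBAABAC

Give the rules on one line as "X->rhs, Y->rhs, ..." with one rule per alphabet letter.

  step 3 ⇒ step 4: BAAABCBACABCBAABAAABCBAABAABAAABCBACABCBAABAAABCBAABACABCBAABAABAAABCBACABCBAABACABCBAABAABAAABCBACABCBAABAC ⇒ ABC·BAA·BAA·BAA·ABC·BAC·ABC·BAA·BAC·BAA·ABC·BAC·ABC·BAA·BAA·ABC·BAA·BAA·BAA·ABC·BAC·ABC·BAA·BAA·ABC·BAA·BAA·ABC·BAA·BAA·BAA·ABC·BAC·ABC·BAA·BAC·BAA·ABC·BAC·ABC·BAA·BAA·ABC·BAA·BAA·BAA·ABC·BAC·ABC·BAA·BAA·ABC·BAA·BAC·BAA·ABC·BAC·ABC·BAA·BAA·ABC·BAA·BAA·ABC·BAA·BAA·BAA·ABC·BAC·ABC·BAA·BAC·BAA·ABC·BAC·ABC·BAA·BAA·ABC·BAA·BAC·BAA·ABC·BAC·ABC·BAA·BAA·ABC·BAA·BAA·ABC·BAA·BAA·BAA·ABC·BAC·ABC·BAA·BAC·BAA·ABC·BAC·ABC·BAA·BAA·ABC·BAA·BAC
    A ↦ BAA
    B ↦ ABC
    C ↦ BAC

A->BAA, B->ABC, C->BAC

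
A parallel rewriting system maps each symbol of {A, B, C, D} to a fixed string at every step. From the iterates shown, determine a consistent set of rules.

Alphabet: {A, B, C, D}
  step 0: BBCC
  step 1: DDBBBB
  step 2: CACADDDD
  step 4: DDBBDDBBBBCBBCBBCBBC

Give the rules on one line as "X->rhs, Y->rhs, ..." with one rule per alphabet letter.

  step 1 ⇒ step 2: DDBBBB ⇒ CA·CA·D·D·D·D
    B ↦ D
    D ↦ CA
    A ↦ C  (constrained at step 2)
  step 0 ⇒ step 1: BBCC ⇒ D·D·BB·BB
    C ↦ BB

A->C, B->D, C->BB, D->CA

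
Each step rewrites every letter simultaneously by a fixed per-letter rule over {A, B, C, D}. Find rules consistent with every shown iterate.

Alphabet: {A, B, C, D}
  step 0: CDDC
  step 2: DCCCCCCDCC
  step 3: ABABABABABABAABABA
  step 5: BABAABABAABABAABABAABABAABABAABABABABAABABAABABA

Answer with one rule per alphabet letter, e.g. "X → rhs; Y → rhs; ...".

  step 2 ⇒ step 3: DCCCCCCDCC ⇒ A·BA·BA·BA·BA·BA·BA·A·BA·BA
    C ↦ BA
    D ↦ A
    A ↦ CC  (constrained at step 3)
    B ↦ D  (constrained at step 3)

A->CC, B->D, C->BA, D->A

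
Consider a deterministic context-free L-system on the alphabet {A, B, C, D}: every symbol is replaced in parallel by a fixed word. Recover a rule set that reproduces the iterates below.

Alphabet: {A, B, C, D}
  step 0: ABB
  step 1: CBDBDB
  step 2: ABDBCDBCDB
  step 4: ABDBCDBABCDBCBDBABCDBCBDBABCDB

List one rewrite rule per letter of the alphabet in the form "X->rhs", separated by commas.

A->CB, B->DB, C->AB, D->C

  step 1 ⇒ step 2: CBDBDB ⇒ AB·DB·C·DB·C·DB
    B ↦ DB
    C ↦ AB
    D ↦ C
  step 0 ⇒ step 1: ABB ⇒ CB·DB·DB
    A ↦ CB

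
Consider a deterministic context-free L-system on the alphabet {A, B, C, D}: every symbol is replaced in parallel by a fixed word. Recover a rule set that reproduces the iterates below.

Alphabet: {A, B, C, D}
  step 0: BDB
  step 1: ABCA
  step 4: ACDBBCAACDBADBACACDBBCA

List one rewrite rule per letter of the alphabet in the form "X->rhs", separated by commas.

  step 0 ⇒ step 1: BDB ⇒ A·BC·A
    B ↦ A
    D ↦ BC
    A ↦ AC  (constrained at step 1)
    C ↦ DB  (constrained at step 1)

A->AC, B->A, C->DB, D->BC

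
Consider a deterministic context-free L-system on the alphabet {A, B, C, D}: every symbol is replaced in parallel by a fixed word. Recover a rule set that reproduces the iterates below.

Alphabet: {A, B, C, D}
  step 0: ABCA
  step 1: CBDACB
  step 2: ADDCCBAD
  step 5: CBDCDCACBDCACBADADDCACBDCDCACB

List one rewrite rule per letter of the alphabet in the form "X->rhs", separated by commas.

  step 1 ⇒ step 2: CBDACB ⇒ A·D·DC·CB·A·D
    A ↦ CB
    B ↦ D
    C ↦ A
    D ↦ DC

A->CB, B->D, C->A, D->DC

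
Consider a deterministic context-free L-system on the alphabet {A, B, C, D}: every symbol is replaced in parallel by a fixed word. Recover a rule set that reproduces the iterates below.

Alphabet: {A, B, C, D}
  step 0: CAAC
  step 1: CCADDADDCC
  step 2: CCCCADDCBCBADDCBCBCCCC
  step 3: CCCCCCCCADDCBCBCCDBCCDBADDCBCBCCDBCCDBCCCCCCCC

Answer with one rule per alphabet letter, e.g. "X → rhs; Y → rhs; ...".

  step 2 ⇒ step 3: CCCCADDCBCBADDCBCBCCCC ⇒ CC·CC·CC·CC·ADD·CB·CB·CC·DB·CC·DB·ADD·CB·CB·CC·DB·CC·DB·CC·CC·CC·CC
    A ↦ ADD
    B ↦ DB
    C ↦ CC
    D ↦ CB

A->ADD, B->DB, C->CC, D->CB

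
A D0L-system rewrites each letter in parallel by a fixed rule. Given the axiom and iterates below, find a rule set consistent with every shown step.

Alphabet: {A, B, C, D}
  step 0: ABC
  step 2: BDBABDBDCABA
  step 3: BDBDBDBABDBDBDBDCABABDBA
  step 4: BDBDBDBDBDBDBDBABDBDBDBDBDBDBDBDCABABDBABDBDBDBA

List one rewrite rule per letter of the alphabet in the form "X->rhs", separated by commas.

  step 3 ⇒ step 4: BDBDBDBABDBDBDBDCABABDBA ⇒ BD·BD·BD·BD·BD·BD·BD·BA·BD·BD·BD·BD·BD·BD·BD·BD·CA·BA·BD·BA·BD·BD·BD·BA
    A ↦ BA
    B ↦ BD
    C ↦ CA
    D ↦ BD

A->BA, B->BD, C->CA, D->BD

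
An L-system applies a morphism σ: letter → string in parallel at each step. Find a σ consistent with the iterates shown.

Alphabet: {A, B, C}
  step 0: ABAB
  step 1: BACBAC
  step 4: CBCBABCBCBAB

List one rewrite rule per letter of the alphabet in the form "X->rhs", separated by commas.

  step 0 ⇒ step 1: ABAB ⇒ BA·C·BA·C
    A ↦ BA
    B ↦ C
    C ↦ B  (constrained at step 1)

A->BA, B->C, C->B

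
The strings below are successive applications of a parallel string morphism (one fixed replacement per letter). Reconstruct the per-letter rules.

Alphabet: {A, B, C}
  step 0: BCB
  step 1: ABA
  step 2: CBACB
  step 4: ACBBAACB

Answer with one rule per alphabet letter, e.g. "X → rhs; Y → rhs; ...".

  step 1 ⇒ step 2: ABA ⇒ CB·A·CB
    A ↦ CB
    B ↦ A
  step 0 ⇒ step 1: BCB ⇒ A·B·A
    C ↦ B

A->CB, B->A, C->B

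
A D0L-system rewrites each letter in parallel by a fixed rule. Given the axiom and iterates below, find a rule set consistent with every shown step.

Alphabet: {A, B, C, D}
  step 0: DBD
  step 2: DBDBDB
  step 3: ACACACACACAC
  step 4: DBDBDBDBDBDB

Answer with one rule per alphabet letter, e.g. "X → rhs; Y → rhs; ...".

  step 3 ⇒ step 4: ACACACACACAC ⇒ D·B·D·B·D·B·D·B·D·B·D·B
    A ↦ D
    C ↦ B
  step 2 ⇒ step 3: DBDBDB ⇒ AC·AC·AC·AC·AC·AC
    B ↦ AC
  step 2 ⇒ step 3: DBDBDB ⇒ AC·AC·AC·AC·AC·AC
    D ↦ AC

A->D, B->AC, C->B, D->AC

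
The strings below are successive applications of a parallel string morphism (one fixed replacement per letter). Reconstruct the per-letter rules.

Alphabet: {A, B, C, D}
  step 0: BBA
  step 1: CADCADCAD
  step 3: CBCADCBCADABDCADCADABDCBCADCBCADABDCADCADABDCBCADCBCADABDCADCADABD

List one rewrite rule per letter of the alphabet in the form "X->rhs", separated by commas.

A->CAD, B->CAD, C->CB, D->ABD

  step 0 ⇒ step 1: BBA ⇒ CAD·CAD·CAD
    A ↦ CAD
    B ↦ CAD
    C ↦ CB  (constrained at step 1)
    D ↦ ABD  (constrained at step 1)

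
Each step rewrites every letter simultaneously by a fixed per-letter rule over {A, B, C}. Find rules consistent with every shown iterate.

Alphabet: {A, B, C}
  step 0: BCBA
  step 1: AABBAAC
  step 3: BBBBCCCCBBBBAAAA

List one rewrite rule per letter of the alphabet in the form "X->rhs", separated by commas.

A->C, B->AA, C->BB

  step 0 ⇒ step 1: BCBA ⇒ AA·BB·AA·C
    A ↦ C
    B ↦ AA
    C ↦ BB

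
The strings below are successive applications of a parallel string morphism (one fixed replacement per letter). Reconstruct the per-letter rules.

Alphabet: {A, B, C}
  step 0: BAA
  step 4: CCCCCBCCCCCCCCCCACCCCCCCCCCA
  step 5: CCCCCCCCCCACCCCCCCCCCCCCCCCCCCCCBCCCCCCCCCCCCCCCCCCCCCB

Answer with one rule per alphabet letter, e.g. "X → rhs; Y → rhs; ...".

A->CB, B->A, C->CC

  step 4 ⇒ step 5: CCCCCBCCCCCCCCCCACCCCCCCCCCA ⇒ CC·CC·CC·CC·CC·A·CC·CC·CC·CC·CC·CC·CC·CC·CC·CC·CB·CC·CC·CC·CC·CC·CC·CC·CC·CC·CC·CB
    A ↦ CB
    B ↦ A
    C ↦ CC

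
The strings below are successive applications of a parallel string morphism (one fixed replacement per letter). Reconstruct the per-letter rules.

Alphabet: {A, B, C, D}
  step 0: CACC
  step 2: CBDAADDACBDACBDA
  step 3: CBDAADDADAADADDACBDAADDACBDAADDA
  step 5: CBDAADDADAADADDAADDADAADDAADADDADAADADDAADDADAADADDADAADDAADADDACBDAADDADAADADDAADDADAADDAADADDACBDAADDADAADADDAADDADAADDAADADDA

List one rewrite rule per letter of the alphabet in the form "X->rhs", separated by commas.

A->DA, B->DA, C->CB, D->AD

  step 2 ⇒ step 3: CBDAADDACBDACBDA ⇒ CB·DA·AD·DA·DA·AD·AD·DA·CB·DA·AD·DA·CB·DA·AD·DA
    A ↦ DA
    B ↦ DA
    C ↦ CB
    D ↦ AD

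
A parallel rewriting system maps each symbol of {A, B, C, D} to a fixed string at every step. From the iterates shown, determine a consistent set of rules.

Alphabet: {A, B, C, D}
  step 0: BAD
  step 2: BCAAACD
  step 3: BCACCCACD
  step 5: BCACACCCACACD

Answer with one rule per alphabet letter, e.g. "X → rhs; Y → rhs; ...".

  step 2 ⇒ step 3: BCAAACD ⇒ BC·A·C·C·C·A·CD
    A ↦ C
    B ↦ BC
    C ↦ A
    D ↦ CD

A->C, B->BC, C->A, D->CD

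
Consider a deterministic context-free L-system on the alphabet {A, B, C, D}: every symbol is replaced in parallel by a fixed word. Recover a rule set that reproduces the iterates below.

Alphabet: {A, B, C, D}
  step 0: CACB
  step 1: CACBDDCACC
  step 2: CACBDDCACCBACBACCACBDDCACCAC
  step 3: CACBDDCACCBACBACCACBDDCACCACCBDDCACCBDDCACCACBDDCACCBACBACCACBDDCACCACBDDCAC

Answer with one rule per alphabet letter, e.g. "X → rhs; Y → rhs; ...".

A->BDD, B->C, C->CAC, D->BAC

  step 2 ⇒ step 3: CACBDDCACCBACBACCACBDDCACCAC ⇒ CAC·BDD·CAC·C·BAC·BAC·CAC·BDD·CAC·CAC·C·BDD·CAC·C·BDD·CAC·CAC·BDD·CAC·C·BAC·BAC·CAC·BDD·CAC·CAC·BDD·CAC
    A ↦ BDD
    B ↦ C
    C ↦ CAC
    D ↦ BAC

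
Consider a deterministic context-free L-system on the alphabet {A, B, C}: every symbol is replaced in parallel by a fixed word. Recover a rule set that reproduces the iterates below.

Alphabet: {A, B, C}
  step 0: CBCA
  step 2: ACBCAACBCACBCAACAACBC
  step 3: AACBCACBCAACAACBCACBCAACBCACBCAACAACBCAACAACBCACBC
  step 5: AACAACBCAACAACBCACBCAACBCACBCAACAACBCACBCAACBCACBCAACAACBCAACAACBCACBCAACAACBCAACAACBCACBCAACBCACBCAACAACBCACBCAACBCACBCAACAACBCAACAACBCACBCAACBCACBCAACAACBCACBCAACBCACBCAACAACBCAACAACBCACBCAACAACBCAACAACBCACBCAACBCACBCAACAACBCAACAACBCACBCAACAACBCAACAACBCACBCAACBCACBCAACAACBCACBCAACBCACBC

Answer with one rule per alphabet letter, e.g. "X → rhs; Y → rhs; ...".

  step 2 ⇒ step 3: ACBCAACBCACBCAACAACBC ⇒ AAC·BC·AC·BC·AAC·AAC·BC·AC·BC·AAC·BC·AC·BC·AAC·AAC·BC·AAC·AAC·BC·AC·BC
    A ↦ AAC
    B ↦ AC
    C ↦ BC

A->AAC, B->AC, C->BC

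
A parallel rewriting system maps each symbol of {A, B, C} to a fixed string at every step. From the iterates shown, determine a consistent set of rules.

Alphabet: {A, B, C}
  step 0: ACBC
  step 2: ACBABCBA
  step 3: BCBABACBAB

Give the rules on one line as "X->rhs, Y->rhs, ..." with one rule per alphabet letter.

  step 2 ⇒ step 3: ACBABCBA ⇒ B·CB·A·B·A·CB·A·B
    A ↦ B
    B ↦ A
    C ↦ CB

A->B, B->A, C->CB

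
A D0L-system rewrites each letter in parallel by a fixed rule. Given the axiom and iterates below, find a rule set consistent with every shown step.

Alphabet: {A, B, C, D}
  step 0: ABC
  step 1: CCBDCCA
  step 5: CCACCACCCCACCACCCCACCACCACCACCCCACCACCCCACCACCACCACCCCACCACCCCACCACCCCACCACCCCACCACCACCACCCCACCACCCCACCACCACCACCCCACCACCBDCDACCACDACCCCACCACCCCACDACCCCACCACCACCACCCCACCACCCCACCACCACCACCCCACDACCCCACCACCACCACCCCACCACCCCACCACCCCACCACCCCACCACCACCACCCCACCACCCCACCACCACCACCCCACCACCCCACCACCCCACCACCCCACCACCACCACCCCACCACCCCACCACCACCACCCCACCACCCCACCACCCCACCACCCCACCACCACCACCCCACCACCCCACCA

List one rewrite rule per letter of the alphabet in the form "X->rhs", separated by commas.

  step 0 ⇒ step 1: ABC ⇒ CC·BD·CCA
    A ↦ CC
    B ↦ BD
    C ↦ CCA
    D ↦ CDA  (constrained at step 1)

A->CC, B->BD, C->CCA, D->CDA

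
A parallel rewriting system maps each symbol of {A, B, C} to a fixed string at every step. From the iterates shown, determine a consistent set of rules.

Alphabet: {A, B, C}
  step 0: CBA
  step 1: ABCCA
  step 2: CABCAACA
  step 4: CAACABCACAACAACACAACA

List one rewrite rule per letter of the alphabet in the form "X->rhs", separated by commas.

  step 1 ⇒ step 2: ABCCA ⇒ CA·BC·A·A·CA
    A ↦ CA
    B ↦ BC
    C ↦ A

A->CA, B->BC, C->A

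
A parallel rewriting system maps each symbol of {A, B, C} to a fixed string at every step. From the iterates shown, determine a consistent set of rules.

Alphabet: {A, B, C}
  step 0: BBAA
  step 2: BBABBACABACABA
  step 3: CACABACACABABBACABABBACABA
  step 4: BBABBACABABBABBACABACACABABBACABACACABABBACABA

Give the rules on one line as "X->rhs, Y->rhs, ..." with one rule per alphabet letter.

  step 3 ⇒ step 4: CACABACACABABBACABABBACABA ⇒ B·BA·B·BA·CA·BA·B·BA·B·BA·CA·BA·CA·CA·BA·B·BA·CA·BA·CA·CA·BA·B·BA·CA·BA
    A ↦ BA
    B ↦ CA
    C ↦ B

A->BA, B->CA, C->B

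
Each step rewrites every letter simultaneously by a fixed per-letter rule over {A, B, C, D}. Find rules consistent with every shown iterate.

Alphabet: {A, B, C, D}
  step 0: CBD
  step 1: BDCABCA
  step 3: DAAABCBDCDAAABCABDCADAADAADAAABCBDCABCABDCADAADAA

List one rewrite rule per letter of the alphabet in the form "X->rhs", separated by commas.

  step 0 ⇒ step 1: CBD ⇒ BDC·ABC·A
    B ↦ ABC
    C ↦ BDC
    D ↦ A
    A ↦ DAA  (constrained at step 1)

A->DAA, B->ABC, C->BDC, D->A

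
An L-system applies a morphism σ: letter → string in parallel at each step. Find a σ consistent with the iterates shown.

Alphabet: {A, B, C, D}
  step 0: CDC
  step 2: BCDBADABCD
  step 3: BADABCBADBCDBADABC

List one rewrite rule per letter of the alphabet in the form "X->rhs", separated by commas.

A->D, B->BA, C->DA, D->BC

  step 2 ⇒ step 3: BCDBADABCD ⇒ BA·DA·BC·BA·D·BC·D·BA·DA·BC
    A ↦ D
    B ↦ BA
    C ↦ DA
    D ↦ BC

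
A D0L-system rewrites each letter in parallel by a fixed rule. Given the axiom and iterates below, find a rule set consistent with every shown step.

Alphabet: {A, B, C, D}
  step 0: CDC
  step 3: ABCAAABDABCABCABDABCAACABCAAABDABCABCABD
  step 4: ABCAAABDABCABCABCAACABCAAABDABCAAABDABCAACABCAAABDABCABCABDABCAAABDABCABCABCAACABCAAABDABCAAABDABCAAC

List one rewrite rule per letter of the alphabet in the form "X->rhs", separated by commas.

  step 3 ⇒ step 4: ABCAAABDABCABCABDABCAACABCAAABDABCABCABD ⇒ ABC·AA·ABD·ABC·ABC·ABC·AA·C·ABC·AA·ABD·ABC·AA·ABD·ABC·AA·C·ABC·AA·ABD·ABC·ABC·ABD·ABC·AA·ABD·ABC·ABC·ABC·AA·C·ABC·AA·ABD·ABC·AA·ABD·ABC·AA·C
    A ↦ ABC
    B ↦ AA
    C ↦ ABD
    D ↦ C

A->ABC, B->AA, C->ABD, D->C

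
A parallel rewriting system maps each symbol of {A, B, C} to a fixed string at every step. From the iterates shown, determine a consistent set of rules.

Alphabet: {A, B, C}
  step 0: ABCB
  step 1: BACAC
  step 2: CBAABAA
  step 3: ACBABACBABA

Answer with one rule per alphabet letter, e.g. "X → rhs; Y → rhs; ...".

  step 2 ⇒ step 3: CBAABAA ⇒ A·C·BA·BA·C·BA·BA
    A ↦ BA
    B ↦ C
    C ↦ A

A->BA, B->C, C->A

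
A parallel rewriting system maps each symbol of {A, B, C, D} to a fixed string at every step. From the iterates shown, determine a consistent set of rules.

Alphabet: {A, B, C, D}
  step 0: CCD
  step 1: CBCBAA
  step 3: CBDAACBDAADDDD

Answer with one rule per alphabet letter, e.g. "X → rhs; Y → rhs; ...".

  step 0 ⇒ step 1: CCD ⇒ CB·CB·AA
    C ↦ CB
    D ↦ AA
    A ↦ BB  (constrained at step 1)
    B ↦ D  (constrained at step 1)

A->BB, B->D, C->CB, D->AA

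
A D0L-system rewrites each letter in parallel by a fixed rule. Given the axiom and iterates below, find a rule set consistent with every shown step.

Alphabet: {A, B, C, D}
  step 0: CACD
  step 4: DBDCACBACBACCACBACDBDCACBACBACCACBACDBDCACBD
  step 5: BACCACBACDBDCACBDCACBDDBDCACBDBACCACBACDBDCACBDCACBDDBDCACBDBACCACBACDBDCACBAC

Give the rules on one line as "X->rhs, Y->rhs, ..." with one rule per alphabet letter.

  step 4 ⇒ step 5: DBDCACBACBACCACBACDBDCACBACBACCACBACDBDCACBD ⇒ BAC·CAC·BAC·D·B·D·CAC·B·D·CAC·B·D·D·B·D·CAC·B·D·BAC·CAC·BAC·D·B·D·CAC·B·D·CAC·B·D·D·B·D·CAC·B·D·BAC·CAC·BAC·D·B·D·CAC·BAC
    A ↦ B
    B ↦ CAC
    C ↦ D
    D ↦ BAC

A->B, B->CAC, C->D, D->BAC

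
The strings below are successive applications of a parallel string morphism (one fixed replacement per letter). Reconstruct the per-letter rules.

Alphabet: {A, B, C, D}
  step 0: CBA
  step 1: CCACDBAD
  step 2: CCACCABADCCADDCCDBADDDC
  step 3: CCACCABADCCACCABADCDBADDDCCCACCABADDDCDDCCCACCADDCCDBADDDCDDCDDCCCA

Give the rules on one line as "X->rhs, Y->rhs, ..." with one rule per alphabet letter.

A->BAD, B->CD, C->CCA, D->DDC

  step 2 ⇒ step 3: CCACCABADCCADDCCDBADDDC ⇒ CCA·CCA·BAD·CCA·CCA·BAD·CD·BAD·DDC·CCA·CCA·BAD·DDC·DDC·CCA·CCA·DDC·CD·BAD·DDC·DDC·DDC·CCA
    A ↦ BAD
    B ↦ CD
    C ↦ CCA
    D ↦ DDC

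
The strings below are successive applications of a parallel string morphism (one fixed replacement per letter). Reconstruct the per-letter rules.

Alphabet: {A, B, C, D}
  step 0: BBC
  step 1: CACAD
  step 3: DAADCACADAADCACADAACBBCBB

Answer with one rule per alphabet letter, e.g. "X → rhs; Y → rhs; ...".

A->CBB, B->CA, C->D, D->DAA

  step 0 ⇒ step 1: BBC ⇒ CA·CA·D
    B ↦ CA
    C ↦ D
    A ↦ CBB  (constrained at step 1)
    D ↦ DAA  (constrained at step 1)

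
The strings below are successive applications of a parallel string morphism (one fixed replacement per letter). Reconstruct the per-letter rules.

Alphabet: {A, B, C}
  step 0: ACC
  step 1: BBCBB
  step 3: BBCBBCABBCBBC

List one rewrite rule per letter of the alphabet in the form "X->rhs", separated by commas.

A->BBC, B->A, C->B

  step 0 ⇒ step 1: ACC ⇒ BBC·B·B
    A ↦ BBC
    C ↦ B
    B ↦ A  (constrained at step 1)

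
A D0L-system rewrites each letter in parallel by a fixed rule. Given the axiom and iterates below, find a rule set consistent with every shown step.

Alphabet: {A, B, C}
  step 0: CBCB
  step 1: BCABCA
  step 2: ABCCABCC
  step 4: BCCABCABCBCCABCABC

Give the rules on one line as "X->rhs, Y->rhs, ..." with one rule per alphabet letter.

  step 1 ⇒ step 2: BCABCA ⇒ A·BC·C·A·BC·C
    A ↦ C
    B ↦ A
    C ↦ BC

A->C, B->A, C->BC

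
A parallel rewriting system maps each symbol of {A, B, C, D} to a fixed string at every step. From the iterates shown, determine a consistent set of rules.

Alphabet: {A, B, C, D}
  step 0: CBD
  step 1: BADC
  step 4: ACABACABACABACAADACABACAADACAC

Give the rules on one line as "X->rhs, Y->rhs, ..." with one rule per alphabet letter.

  step 0 ⇒ step 1: CBD ⇒ B·AD·C
    B ↦ AD
    C ↦ B
    D ↦ C
    A ↦ ACA  (constrained at step 1)

A->ACA, B->AD, C->B, D->C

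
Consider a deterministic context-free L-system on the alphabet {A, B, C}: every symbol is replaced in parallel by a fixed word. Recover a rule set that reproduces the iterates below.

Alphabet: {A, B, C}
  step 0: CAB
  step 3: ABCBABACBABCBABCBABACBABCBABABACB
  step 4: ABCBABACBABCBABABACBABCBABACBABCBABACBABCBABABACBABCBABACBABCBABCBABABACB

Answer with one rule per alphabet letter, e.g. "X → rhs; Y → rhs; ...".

A->AB, B->CB, C->ABA

  step 3 ⇒ step 4: ABCBABACBABCBABCBABACBABCBABABACB ⇒ AB·CB·ABA·CB·AB·CB·AB·ABA·CB·AB·CB·ABA·CB·AB·CB·ABA·CB·AB·CB·AB·ABA·CB·AB·CB·ABA·CB·AB·CB·AB·CB·AB·ABA·CB
    A ↦ AB
    B ↦ CB
    C ↦ ABA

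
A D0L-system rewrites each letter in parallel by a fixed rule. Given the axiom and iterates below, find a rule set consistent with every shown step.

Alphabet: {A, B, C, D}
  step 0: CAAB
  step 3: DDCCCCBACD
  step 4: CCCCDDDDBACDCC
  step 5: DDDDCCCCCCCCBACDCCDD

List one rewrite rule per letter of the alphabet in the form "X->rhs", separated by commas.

  step 4 ⇒ step 5: CCCCDDDDBACDCC ⇒ D·D·D·D·CC·CC·CC·CC·BA·C·D·CC·D·D
    A ↦ C
    B ↦ BA
    C ↦ D
    D ↦ CC

A->C, B->BA, C->D, D->CC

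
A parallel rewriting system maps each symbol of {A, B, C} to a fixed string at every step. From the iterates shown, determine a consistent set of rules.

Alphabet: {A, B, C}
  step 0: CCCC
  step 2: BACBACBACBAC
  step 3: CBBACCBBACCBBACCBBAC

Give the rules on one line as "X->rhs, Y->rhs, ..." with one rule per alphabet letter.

  step 2 ⇒ step 3: BACBACBACBAC ⇒ CB·B·AC·CB·B·AC·CB·B·AC·CB·B·AC
    A ↦ B
    B ↦ CB
    C ↦ AC

A->B, B->CB, C->AC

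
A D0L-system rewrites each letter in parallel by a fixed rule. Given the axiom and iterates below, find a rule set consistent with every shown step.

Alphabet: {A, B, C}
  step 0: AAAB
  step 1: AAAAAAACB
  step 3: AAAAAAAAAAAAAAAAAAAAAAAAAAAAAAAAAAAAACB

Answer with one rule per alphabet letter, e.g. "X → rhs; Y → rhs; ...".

  step 0 ⇒ step 1: AAAB ⇒ AA·AA·AA·ACB
    A ↦ AA
    B ↦ ACB
    C ↦ AA  (constrained at step 1)

A->AA, B->ACB, C->AA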